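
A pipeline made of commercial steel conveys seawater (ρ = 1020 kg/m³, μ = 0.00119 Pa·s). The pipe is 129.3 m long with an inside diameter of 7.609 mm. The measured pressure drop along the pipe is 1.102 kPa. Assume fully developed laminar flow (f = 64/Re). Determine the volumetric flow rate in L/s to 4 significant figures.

For laminar flow, f = 64/Re with Re = ρVD/μ, so Darcy-Weisbach reduces to ΔP = 32μLV/D². Solving for V: V = ΔP·D²/(32μL) = 1102·(0.007609)²/(32·0.00119·129.3) = 0.01296 m/s.
Check: Re = ρVD/μ = 1020·0.01296·0.007609/0.00119 = 84.51 < 2300, so the laminar assumption holds.
Q = V·A = 0.01296·(π/4·0.007609²) = 5.892e-07 m³/s = 5.892×10^-4 L/s.

Q ≈ 5.892×10^-4 L/s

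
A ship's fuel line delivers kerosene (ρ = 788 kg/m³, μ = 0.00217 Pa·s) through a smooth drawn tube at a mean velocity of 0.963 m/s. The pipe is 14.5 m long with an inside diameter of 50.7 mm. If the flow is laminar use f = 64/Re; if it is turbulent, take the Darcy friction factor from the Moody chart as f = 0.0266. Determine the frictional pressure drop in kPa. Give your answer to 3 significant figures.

Reynolds number Re = ρVD/μ = 788 · 0.963 · 0.0507 / 0.00217 = 1.773e+04.
Re > 4000 → turbulent; use the Moody-chart value f = 0.0266.
Darcy-Weisbach: ΔP = f(L/D)(ρV²/2) = 0.0266·(14.5/0.0507)·(788·0.963²/2) = 0.0266·286·365.4 = 2780 Pa.
ΔP = 2780 Pa = 2.78 kPa.

ΔP ≈ 2.78 kPa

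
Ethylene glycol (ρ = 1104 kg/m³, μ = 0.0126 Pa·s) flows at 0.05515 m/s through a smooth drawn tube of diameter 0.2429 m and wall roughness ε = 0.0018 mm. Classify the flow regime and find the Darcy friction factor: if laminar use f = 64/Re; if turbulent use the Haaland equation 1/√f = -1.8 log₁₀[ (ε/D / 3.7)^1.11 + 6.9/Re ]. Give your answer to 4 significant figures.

Re = ρVD/μ = 1104·0.05515·0.2429/0.0126 = 1174.
Re < 2300 → laminar, so f = 64/Re = 0.05453 (roughness is irrelevant in laminar flow).

f ≈ 0.05453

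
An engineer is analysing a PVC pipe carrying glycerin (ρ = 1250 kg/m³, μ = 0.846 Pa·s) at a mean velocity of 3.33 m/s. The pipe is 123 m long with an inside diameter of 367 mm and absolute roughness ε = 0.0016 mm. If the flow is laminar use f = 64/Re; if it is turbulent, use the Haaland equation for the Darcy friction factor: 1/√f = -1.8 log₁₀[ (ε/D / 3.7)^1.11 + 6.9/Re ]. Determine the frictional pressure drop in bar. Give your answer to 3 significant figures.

Reynolds number Re = ρVD/μ = 1250 · 3.33 · 0.367 / 0.846 = 1806.
Re < 2300 → laminar flow, so f = 64/Re = 64/1806 = 0.03544 (the turbulent correlation is not needed).
Darcy-Weisbach: ΔP = f(L/D)(ρV²/2) = 0.03544·(123/0.367)·(1250·3.33²/2) = 0.03544·335.1·6931 = 8.233e+04 Pa.
ΔP = 8.233e+04 Pa = 0.823 bar.

ΔP ≈ 0.823 bar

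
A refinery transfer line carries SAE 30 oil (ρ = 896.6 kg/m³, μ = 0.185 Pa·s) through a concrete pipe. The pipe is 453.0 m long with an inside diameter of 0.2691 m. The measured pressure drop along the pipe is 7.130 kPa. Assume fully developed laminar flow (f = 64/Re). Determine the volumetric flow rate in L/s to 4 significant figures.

Q ≈ 10.95 L/s

For laminar flow, f = 64/Re with Re = ρVD/μ, so Darcy-Weisbach reduces to ΔP = 32μLV/D². Solving for V: V = ΔP·D²/(32μL) = 7130·(0.2691)²/(32·0.185·453) = 0.1925 m/s.
Check: Re = ρVD/μ = 896.6·0.1925·0.2691/0.185 = 251.1 < 2300, so the laminar assumption holds.
Q = V·A = 0.1925·(π/4·0.2691²) = 0.01095 m³/s = 10.95 L/s.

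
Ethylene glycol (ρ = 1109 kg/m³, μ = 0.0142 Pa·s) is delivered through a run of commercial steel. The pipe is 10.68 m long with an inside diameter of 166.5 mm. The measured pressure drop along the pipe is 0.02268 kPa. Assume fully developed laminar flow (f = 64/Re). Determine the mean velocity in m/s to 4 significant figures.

V ≈ 0.1296 m/s

For laminar flow, f = 64/Re with Re = ρVD/μ, so Darcy-Weisbach reduces to ΔP = 32μLV/D². Solving for V: V = ΔP·D²/(32μL) = 22.68·(0.1665)²/(32·0.0142·10.68) = 0.1296 m/s.
Check: Re = ρVD/μ = 1109·0.1296·0.1665/0.0142 = 1685 < 2300, so the laminar assumption holds.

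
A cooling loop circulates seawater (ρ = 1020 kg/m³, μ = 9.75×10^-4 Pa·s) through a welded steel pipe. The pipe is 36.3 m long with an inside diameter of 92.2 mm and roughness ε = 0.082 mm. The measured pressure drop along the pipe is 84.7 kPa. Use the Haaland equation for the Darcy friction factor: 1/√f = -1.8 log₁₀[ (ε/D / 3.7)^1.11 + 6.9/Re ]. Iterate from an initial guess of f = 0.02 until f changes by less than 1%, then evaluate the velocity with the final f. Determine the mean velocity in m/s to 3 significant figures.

V ≈ 4.62 m/s

Rearranging Darcy-Weisbach: V = √(2·ΔP·D/(f·L·ρ)). With ε/D = 8.2e-05/0.0922 = 0.000889, iterate starting from f = 0.02:
  f = 0.02 → V = √(2·8.47e+04·0.0922/(0.02·36.3·1020)) = 4.593 m/s; Re = ρVD/μ = 4.43e+05; f → 0.01976
  f = 0.01976 → V = 4.62 m/s; Re = 4.456e+05; f → 0.01976
Converged (Δf/f < 1%). With the final f = 0.01976: V = √(2·8.47e+04·0.0922/(0.01976·36.3·1020)) = 4.621 m/s.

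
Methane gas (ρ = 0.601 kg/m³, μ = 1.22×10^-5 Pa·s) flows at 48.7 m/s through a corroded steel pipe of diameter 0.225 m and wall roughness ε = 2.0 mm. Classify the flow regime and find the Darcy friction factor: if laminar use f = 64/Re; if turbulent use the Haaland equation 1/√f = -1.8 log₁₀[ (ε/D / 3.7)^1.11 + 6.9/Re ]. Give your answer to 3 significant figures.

Re = ρVD/μ = 0.601·48.7·0.225/1.22e-05 = 5.398e+05.
Re > 4000 → turbulent. ε/D = 0.002/0.225 = 0.00889; Haaland: 1/√f = -1.8 log₁₀[0.00124 + 1.28e-05] = 5.225, so f = 0.03662.

f ≈ 0.0366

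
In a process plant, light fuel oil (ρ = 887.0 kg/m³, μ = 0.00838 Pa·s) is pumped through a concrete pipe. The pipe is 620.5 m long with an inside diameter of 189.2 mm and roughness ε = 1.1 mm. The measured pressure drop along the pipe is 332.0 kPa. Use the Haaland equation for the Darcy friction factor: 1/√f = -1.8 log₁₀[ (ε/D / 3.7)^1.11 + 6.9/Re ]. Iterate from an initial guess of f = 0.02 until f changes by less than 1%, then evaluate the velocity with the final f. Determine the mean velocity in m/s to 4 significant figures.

V ≈ 2.618 m/s

Rearranging Darcy-Weisbach: V = √(2·ΔP·D/(f·L·ρ)). With ε/D = 0.0011/0.1892 = 0.00581, iterate starting from f = 0.02:
  f = 0.02 → V = √(2·3.32e+05·0.1892/(0.02·620.5·887)) = 3.378 m/s; Re = ρVD/μ = 6.765e+04; f → 0.033
  f = 0.033 → V = 2.63 m/s; Re = 5.267e+04; f → 0.03331
Converged (Δf/f < 1%). With the final f = 0.03331: V = √(2·3.32e+05·0.1892/(0.03331·620.5·887)) = 2.618 m/s.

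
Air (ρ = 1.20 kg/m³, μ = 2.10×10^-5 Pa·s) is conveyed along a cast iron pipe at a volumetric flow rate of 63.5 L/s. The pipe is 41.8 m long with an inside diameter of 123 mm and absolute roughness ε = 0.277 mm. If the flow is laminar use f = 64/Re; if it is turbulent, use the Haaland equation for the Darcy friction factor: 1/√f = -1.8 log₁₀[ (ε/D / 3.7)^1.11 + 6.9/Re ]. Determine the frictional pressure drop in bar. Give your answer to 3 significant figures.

Q = 63.5 L/s = 63.5/1000 = 0.0635 m³/s.
Cross-sectional area A = πD²/4 = π(0.123)²/4 = 0.01188 m²; mean velocity V = Q/A = 0.0635/0.01188 = 5.344 m/s.
Reynolds number Re = ρVD/μ = 1.2 · 5.344 · 0.123 / 2.1e-05 = 3.756e+04.
Re > 4000 → turbulent. Relative roughness ε/D = 0.000277/0.123 = 0.00225. Haaland: 1/√f = -1.8 log₁₀[(0.00225/3.7)^1.11 + 6.9/3.756e+04] = -1.8 log₁₀[0.00027 + 0.000184] = 6.019, so f = 0.02761.
Darcy-Weisbach: ΔP = f(L/D)(ρV²/2) = 0.02761·(41.8/0.123)·(1.2·5.344²/2) = 0.02761·339.8·17.14 = 160.8 Pa.
ΔP = 160.8 Pa = 0.00161 bar.

ΔP ≈ 0.00161 bar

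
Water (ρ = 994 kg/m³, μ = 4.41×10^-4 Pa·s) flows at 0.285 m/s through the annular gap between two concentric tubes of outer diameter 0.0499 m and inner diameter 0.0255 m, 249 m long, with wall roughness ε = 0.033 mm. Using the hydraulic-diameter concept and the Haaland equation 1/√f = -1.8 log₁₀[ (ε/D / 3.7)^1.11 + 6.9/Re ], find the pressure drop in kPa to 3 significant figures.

ΔP ≈ 12.2 kPa

Hydraulic diameter D_h = 4A/P = D_o - D_i = 0.0499 - 0.0255 = 0.0244 m.
Re = ρVD_h/μ = 994·0.285·0.0244/0.000441 = 1.567e+04.
ε/D_h = 3.3e-05/0.0244 = 0.00135; Haaland gives 1/√f = -1.8 log₁₀[0.000153+0.00044] = 5.808, so f = 0.02964.
ΔP = f(L/D_h)(ρV²/2) = 0.02964·249/0.0244·40.37 = 1.221e+04 Pa.
ΔP = 12.2 kPa.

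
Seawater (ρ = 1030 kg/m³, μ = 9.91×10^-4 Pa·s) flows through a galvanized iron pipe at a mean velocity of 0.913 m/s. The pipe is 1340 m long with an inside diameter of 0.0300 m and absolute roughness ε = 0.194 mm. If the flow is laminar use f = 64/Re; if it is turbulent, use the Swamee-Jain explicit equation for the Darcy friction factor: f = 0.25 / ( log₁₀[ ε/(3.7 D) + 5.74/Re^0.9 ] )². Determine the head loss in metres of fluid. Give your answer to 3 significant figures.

h_f ≈ 68.3 m

Reynolds number Re = ρVD/μ = 1030 · 0.913 · 0.03 / 0.000991 = 2.847e+04.
Re > 4000 → turbulent. Relative roughness ε/D = 0.000194/0.03 = 0.00647. Swamee-Jain: f = 0.25/(log₁₀[0.00647/3.7 + 5.74/2.847e+04^0.9])² = 0.25/(log₁₀[0.00175 + 0.000562])² = 0.25/(-2.636)² = 0.03597.
Darcy-Weisbach: ΔP = f(L/D)(ρV²/2) = 0.03597·(1340/0.03)·(1030·0.913²/2) = 0.03597·4.467e+04·429.3 = 6.897e+05 Pa.
Head loss h_f = ΔP/(ρg) = 6.897e+05/(1030·9.81) = 68.3 m.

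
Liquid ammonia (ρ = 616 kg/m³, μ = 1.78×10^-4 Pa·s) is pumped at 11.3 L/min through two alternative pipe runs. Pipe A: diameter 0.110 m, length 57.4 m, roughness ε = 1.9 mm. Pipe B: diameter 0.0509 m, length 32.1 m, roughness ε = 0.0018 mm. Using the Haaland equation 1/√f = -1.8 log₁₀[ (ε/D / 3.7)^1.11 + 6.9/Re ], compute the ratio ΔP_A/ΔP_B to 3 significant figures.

Pipe A: V = Q/A = 0.0001883/0.009503 = 0.01982 m/s; Re = 7544; ε/D = 0.0173; Haaland → f = 0.05118; ΔP_A = f(L/D)(ρV²/2) = 3.23 Pa.
Pipe B: V = Q/A = 0.0001883/0.002035 = 0.09256 m/s; Re = 1.63e+04; ε/D = 3.54e-05; Haaland → f = 0.02717; ΔP_B = f(L/D)(ρV²/2) = 45.2 Pa.
ΔP_A/ΔP_B = 3.23/45.2 = 0.0715.

ΔP_A/ΔP_B ≈ 0.0715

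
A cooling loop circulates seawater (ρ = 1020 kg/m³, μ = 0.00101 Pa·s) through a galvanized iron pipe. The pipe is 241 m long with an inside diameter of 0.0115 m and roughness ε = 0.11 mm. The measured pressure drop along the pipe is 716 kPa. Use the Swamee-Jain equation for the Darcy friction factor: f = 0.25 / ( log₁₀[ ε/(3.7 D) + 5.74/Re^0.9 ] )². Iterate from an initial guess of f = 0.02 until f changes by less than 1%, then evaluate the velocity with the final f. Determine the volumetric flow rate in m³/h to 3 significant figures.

Q ≈ 0.473 m³/h

Rearranging Darcy-Weisbach: V = √(2·ΔP·D/(f·L·ρ)). With ε/D = 0.00011/0.0115 = 0.00957, iterate starting from f = 0.02:
  f = 0.02 → V = √(2·7.16e+05·0.0115/(0.02·241·1020)) = 1.83 m/s; Re = ρVD/μ = 2.126e+04; f → 0.04067
  f = 0.04067 → V = 1.283 m/s; Re = 1.491e+04; f → 0.04183
  f = 0.04183 → V = 1.266 m/s; Re = 1.47e+04; f → 0.04188
Converged (Δf/f < 1%). With the final f = 0.04188: V = √(2·7.16e+05·0.0115/(0.04188·241·1020)) = 1.265 m/s.
Q = V·A = 1.265·(π/4·0.0115²) = 0.0001314 m³/s = 0.473 m³/h.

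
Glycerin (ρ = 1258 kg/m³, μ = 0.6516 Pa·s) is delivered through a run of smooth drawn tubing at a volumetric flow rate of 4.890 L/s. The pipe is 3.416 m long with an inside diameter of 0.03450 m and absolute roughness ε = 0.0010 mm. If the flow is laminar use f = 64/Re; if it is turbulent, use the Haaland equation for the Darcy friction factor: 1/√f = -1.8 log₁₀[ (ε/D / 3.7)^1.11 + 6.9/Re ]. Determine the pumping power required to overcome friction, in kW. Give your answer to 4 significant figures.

Q = 4.890 L/s = 4.890/1000 = 0.00489 m³/s.
Cross-sectional area A = πD²/4 = π(0.0345)²/4 = 0.0009348 m²; mean velocity V = Q/A = 0.00489/0.0009348 = 5.231 m/s.
Reynolds number Re = ρVD/μ = 1258 · 5.231 · 0.0345 / 0.652 = 348.4.
Re < 2300 → laminar flow, so f = 64/Re = 64/348.4 = 0.1837 (the turbulent correlation is not needed).
Darcy-Weisbach: ΔP = f(L/D)(ρV²/2) = 0.1837·(3.416/0.0345)·(1258·5.231²/2) = 0.1837·99.01·1.721e+04 = 3.13e+05 Pa.
Pumping power P = QΔP = 0.00489·3.13e+05 = 1530.7 W = 1.531 kW.

P ≈ 1.531 kW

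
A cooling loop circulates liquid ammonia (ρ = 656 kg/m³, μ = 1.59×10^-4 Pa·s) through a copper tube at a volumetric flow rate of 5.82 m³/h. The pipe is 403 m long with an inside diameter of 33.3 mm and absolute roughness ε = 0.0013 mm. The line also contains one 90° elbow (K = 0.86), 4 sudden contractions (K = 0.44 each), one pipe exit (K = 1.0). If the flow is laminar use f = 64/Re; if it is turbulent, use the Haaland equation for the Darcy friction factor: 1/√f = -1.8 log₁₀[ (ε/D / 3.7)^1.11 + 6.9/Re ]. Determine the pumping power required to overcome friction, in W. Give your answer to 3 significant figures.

P ≈ 340 W

Q = 5.82 m³/h = 5.82/3600 = 0.001617 m³/s.
Cross-sectional area A = πD²/4 = π(0.0333)²/4 = 0.0008709 m²; mean velocity V = Q/A = 0.001617/0.0008709 = 1.856 m/s.
Reynolds number Re = ρVD/μ = 656 · 1.856 · 0.0333 / 0.000159 = 2.55e+05.
Re > 4000 → turbulent. Relative roughness ε/D = 1.3e-06/0.0333 = 3.9e-05. Haaland: 1/√f = -1.8 log₁₀[(3.9e-05/3.7)^1.11 + 6.9/2.55e+05] = -1.8 log₁₀[2.99e-06 + 2.71e-05] = 8.14, so f = 0.01509.
Total minor-loss coefficient ΣK = 1·0.86 + 4·0.44 + 1·1 = 3.62.
ΔP = [f·L/D + ΣK]·(ρV²/2) = [0.01509·403/0.0333 + 3.62]·(656·1.856²/2) = [182.6 + 3.62]·1130 = 2.105e+05 Pa.
Pumping power P = QΔP = 0.001617·2.105e+05 = 340.3 W = 340 W.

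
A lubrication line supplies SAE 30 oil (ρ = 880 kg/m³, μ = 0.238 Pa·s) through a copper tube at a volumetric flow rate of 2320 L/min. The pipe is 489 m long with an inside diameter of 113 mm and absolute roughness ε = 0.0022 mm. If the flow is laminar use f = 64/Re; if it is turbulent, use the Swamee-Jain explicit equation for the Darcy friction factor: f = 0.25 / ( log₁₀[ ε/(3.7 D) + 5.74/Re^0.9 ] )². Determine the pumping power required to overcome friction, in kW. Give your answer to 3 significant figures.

P ≈ 43.5 kW

Q = 2320 L/min = 2320/60000 = 0.03867 m³/s.
Cross-sectional area A = πD²/4 = π(0.113)²/4 = 0.01003 m²; mean velocity V = Q/A = 0.03867/0.01003 = 3.856 m/s.
Reynolds number Re = ρVD/μ = 880 · 3.856 · 0.113 / 0.238 = 1611.
Re < 2300 → laminar flow, so f = 64/Re = 64/1611 = 0.03973 (the turbulent correlation is not needed).
Darcy-Weisbach: ΔP = f(L/D)(ρV²/2) = 0.03973·(489/0.113)·(880·3.856²/2) = 0.03973·4327·6541 = 1.125e+06 Pa.
Pumping power P = QΔP = 0.03867·1.125e+06 = 43480 W = 43.5 kW.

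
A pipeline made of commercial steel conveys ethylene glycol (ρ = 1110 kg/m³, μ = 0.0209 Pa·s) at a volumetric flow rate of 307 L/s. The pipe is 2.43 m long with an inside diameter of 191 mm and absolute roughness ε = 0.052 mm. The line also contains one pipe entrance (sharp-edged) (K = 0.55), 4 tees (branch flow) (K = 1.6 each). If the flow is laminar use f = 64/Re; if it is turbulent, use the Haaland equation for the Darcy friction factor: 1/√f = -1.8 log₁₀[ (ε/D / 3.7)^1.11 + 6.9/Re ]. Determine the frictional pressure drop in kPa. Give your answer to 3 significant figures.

Q = 307 L/s = 307/1000 = 0.307 m³/s.
Cross-sectional area A = πD²/4 = π(0.191)²/4 = 0.02865 m²; mean velocity V = Q/A = 0.307/0.02865 = 10.71 m/s.
Reynolds number Re = ρVD/μ = 1110 · 10.71 · 0.191 / 0.0209 = 1.087e+05.
Re > 4000 → turbulent. Relative roughness ε/D = 5.2e-05/0.191 = 0.000272. Haaland: 1/√f = -1.8 log₁₀[(0.000272/3.7)^1.11 + 6.9/1.087e+05] = -1.8 log₁₀[2.58e-05 + 6.35e-05] = 7.288, so f = 0.01883.
Total minor-loss coefficient ΣK = 1·0.55 + 4·1.6 = 6.95.
ΔP = [f·L/D + ΣK]·(ρV²/2) = [0.01883·2.43/0.191 + 6.95]·(1110·10.71²/2) = [0.2395 + 6.95]·6.372e+04 = 4.581e+05 Pa.
ΔP = 4.581e+05 Pa = 458 kPa.

ΔP ≈ 458 kPa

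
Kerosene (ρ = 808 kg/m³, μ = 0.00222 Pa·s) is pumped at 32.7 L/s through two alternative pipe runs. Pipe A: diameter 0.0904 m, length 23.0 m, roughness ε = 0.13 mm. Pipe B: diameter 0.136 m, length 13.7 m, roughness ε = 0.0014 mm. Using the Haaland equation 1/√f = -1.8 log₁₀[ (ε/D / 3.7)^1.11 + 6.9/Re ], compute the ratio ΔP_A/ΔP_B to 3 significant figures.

ΔP_A/ΔP_B ≈ 16.8

Pipe A: V = Q/A = 0.0327/0.006418 = 5.095 m/s; Re = 1.676e+05; ε/D = 0.00144; Haaland → f = 0.02269; ΔP_A = f(L/D)(ρV²/2) = 6.053e+04 Pa.
Pipe B: V = Q/A = 0.0327/0.01453 = 2.251 m/s; Re = 1.114e+05; ε/D = 1.03e-05; Haaland → f = 0.01747; ΔP_B = f(L/D)(ρV²/2) = 3602 Pa.
ΔP_A/ΔP_B = 6.053e+04/3602 = 16.8.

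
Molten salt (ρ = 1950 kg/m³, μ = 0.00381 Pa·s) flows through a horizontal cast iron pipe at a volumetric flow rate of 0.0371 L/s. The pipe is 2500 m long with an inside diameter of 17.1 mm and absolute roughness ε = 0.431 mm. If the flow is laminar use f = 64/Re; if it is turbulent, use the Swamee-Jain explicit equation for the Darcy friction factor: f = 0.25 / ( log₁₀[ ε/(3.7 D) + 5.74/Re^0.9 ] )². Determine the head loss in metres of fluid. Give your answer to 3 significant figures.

Q = 0.0371 L/s = 0.0371/1000 = 3.71e-05 m³/s.
Cross-sectional area A = πD²/4 = π(0.0171)²/4 = 0.0002297 m²; mean velocity V = Q/A = 3.71e-05/0.0002297 = 0.1615 m/s.
Reynolds number Re = ρVD/μ = 1950 · 0.1615 · 0.0171 / 0.00381 = 1414.
Re < 2300 → laminar flow, so f = 64/Re = 64/1414 = 0.04527 (the turbulent correlation is not needed).
Darcy-Weisbach: ΔP = f(L/D)(ρV²/2) = 0.04527·(2500/0.0171)·(1950·0.1615²/2) = 0.04527·1.462e+05·25.44 = 1.684e+05 Pa.
Head loss h_f = ΔP/(ρg) = 1.684e+05/(1950·9.81) = 8.80 m.

h_f ≈ 8.80 m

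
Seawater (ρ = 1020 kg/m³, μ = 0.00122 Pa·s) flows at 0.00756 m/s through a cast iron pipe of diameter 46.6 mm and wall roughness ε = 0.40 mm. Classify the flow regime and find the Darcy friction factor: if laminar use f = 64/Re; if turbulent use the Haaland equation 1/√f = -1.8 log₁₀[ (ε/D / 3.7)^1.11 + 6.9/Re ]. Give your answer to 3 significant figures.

f ≈ 0.217

Re = ρVD/μ = 1020·0.00756·0.0466/0.00122 = 294.5.
Re < 2300 → laminar, so f = 64/Re = 0.2173 (roughness is irrelevant in laminar flow).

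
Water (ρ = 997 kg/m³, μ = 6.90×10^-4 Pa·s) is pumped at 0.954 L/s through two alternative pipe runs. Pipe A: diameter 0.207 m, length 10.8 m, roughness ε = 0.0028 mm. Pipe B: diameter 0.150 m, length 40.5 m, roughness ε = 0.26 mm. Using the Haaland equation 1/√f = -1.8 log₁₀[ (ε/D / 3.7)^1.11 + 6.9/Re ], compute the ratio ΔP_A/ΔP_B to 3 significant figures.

Pipe A: V = Q/A = 0.000954/0.03365 = 0.02835 m/s; Re = 8479; ε/D = 1.35e-05; Haaland → f = 0.03235; ΔP_A = f(L/D)(ρV²/2) = 0.676 Pa.
Pipe B: V = Q/A = 0.000954/0.01767 = 0.05399 m/s; Re = 1.17e+04; ε/D = 0.00173; Haaland → f = 0.03208; ΔP_B = f(L/D)(ρV²/2) = 12.58 Pa.
ΔP_A/ΔP_B = 0.676/12.58 = 0.0537.

ΔP_A/ΔP_B ≈ 0.0537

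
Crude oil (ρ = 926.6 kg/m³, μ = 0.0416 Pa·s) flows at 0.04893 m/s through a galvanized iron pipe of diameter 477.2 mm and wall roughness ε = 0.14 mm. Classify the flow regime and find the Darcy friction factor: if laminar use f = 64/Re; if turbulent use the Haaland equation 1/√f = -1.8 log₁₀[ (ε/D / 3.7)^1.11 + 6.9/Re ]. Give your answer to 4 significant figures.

f ≈ 0.1231

Re = ρVD/μ = 926.6·0.04893·0.4772/0.0416 = 520.1.
Re < 2300 → laminar, so f = 64/Re = 0.1231 (roughness is irrelevant in laminar flow).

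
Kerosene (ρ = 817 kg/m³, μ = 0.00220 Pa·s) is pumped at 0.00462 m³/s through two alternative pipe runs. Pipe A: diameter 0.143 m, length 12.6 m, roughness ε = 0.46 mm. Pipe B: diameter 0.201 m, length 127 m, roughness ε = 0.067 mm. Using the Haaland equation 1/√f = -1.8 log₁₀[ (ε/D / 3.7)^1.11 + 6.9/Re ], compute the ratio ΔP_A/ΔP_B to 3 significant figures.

Pipe A: V = Q/A = 0.00462/0.01606 = 0.2877 m/s; Re = 1.528e+04; ε/D = 0.00322; Haaland → f = 0.03276; ΔP_A = f(L/D)(ρV²/2) = 97.57 Pa.
Pipe B: V = Q/A = 0.00462/0.03173 = 0.1456 m/s; Re = 1.087e+04; ε/D = 0.000333; Haaland → f = 0.0306; ΔP_B = f(L/D)(ρV²/2) = 167.5 Pa.
ΔP_A/ΔP_B = 97.57/167.5 = 0.583.

ΔP_A/ΔP_B ≈ 0.583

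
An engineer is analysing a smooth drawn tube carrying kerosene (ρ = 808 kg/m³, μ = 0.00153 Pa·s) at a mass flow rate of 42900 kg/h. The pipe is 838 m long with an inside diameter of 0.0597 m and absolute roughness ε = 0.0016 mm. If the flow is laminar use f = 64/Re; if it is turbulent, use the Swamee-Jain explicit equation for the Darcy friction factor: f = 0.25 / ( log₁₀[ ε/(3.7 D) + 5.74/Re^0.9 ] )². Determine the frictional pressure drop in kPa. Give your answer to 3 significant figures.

ΔP ≈ 2570 kPa

ṁ = 42900 kg/h = 42900/3600 = 11.92 kg/s.
A = πD²/4 = π(0.0597)²/4 = 0.002799 m²; mean velocity V = ṁ/(ρA) = 11.92/(808 · 0.002799) = 5.269 m/s.
Reynolds number Re = ρVD/μ = 808 · 5.269 · 0.0597 / 0.00153 = 1.661e+05.
Re > 4000 → turbulent. Relative roughness ε/D = 1.6e-06/0.0597 = 2.68e-05. Swamee-Jain: f = 0.25/(log₁₀[2.68e-05/3.7 + 5.74/1.661e+05^0.9])² = 0.25/(log₁₀[7.24e-06 + 0.000115])² = 0.25/(-3.913)² = 0.01633.
Darcy-Weisbach: ΔP = f(L/D)(ρV²/2) = 0.01633·(838/0.0597)·(808·5.269²/2) = 0.01633·1.404e+04·1.121e+04 = 2.57e+06 Pa.
ΔP = 2.57e+06 Pa = 2570 kPa.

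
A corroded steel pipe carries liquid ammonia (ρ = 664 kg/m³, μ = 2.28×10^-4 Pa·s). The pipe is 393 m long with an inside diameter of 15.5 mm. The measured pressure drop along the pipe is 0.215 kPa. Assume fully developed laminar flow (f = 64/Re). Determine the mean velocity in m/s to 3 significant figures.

V ≈ 0.0180 m/s

For laminar flow, f = 64/Re with Re = ρVD/μ, so Darcy-Weisbach reduces to ΔP = 32μLV/D². Solving for V: V = ΔP·D²/(32μL) = 215·(0.0155)²/(32·0.000228·393) = 0.01801 m/s.
Check: Re = ρVD/μ = 664·0.01801·0.0155/0.000228 = 813.2 < 2300, so the laminar assumption holds.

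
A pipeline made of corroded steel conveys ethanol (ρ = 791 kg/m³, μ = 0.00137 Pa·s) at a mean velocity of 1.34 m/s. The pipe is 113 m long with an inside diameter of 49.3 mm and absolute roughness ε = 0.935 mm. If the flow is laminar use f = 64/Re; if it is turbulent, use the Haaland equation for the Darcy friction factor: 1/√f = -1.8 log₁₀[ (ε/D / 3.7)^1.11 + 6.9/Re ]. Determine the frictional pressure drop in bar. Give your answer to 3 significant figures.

ΔP ≈ 0.794 bar

Reynolds number Re = ρVD/μ = 791 · 1.34 · 0.0493 / 0.00137 = 3.814e+04.
Re > 4000 → turbulent. Relative roughness ε/D = 0.000935/0.0493 = 0.019. Haaland: 1/√f = -1.8 log₁₀[(0.019/3.7)^1.11 + 6.9/3.814e+04] = -1.8 log₁₀[0.00287 + 0.000181] = 4.528, so f = 0.04877.
Darcy-Weisbach: ΔP = f(L/D)(ρV²/2) = 0.04877·(113/0.0493)·(791·1.34²/2) = 0.04877·2292·710.2 = 7.939e+04 Pa.
ΔP = 7.939e+04 Pa = 0.794 bar.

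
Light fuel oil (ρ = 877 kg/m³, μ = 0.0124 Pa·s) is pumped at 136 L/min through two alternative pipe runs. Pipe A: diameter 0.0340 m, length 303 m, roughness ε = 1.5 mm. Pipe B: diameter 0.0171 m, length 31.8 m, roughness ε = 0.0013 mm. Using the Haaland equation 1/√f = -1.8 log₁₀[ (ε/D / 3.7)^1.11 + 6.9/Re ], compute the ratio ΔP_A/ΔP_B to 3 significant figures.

Pipe A: V = Q/A = 0.002267/0.0009079 = 2.497 m/s; Re = 6003; ε/D = 0.0441; Haaland → f = 0.0719; ΔP_A = f(L/D)(ρV²/2) = 1.751e+06 Pa.
Pipe B: V = Q/A = 0.002267/0.0002297 = 9.87 m/s; Re = 1.194e+04; ε/D = 7.6e-05; Haaland → f = 0.02952; ΔP_B = f(L/D)(ρV²/2) = 2.345e+06 Pa.
ΔP_A/ΔP_B = 1.751e+06/2.345e+06 = 0.747.

ΔP_A/ΔP_B ≈ 0.747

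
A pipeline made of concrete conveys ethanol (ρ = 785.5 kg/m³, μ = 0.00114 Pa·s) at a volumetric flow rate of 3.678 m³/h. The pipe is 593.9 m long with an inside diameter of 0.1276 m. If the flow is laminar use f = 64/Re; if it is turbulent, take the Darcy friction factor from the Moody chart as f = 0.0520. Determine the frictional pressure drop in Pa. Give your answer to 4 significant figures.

Q = 3.678 m³/h = 3.678/3600 = 0.001022 m³/s.
Cross-sectional area A = πD²/4 = π(0.1276)²/4 = 0.01279 m²; mean velocity V = Q/A = 0.001022/0.01279 = 0.07989 m/s.
Reynolds number Re = ρVD/μ = 785.5 · 0.07989 · 0.1276 / 0.00114 = 7024.
Re > 4000 → turbulent; use the Moody-chart value f = 0.0520.
Darcy-Weisbach: ΔP = f(L/D)(ρV²/2) = 0.052·(593.9/0.1276)·(785.5·0.07989²/2) = 0.052·4654·2.507 = 606.8 Pa.

ΔP ≈ 606.8 Pa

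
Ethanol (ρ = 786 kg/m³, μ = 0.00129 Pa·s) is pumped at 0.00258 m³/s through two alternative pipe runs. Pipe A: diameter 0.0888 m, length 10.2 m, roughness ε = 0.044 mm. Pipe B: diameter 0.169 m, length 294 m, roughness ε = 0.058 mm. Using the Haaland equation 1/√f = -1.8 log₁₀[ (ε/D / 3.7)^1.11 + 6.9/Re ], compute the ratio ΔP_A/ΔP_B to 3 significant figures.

ΔP_A/ΔP_B ≈ 0.751

Pipe A: V = Q/A = 0.00258/0.006193 = 0.4166 m/s; Re = 2.254e+04; ε/D = 0.000495; Haaland → f = 0.02596; ΔP_A = f(L/D)(ρV²/2) = 203.4 Pa.
Pipe B: V = Q/A = 0.00258/0.02243 = 0.115 m/s; Re = 1.184e+04; ε/D = 0.000343; Haaland → f = 0.02995; ΔP_B = f(L/D)(ρV²/2) = 270.8 Pa.
ΔP_A/ΔP_B = 203.4/270.8 = 0.751.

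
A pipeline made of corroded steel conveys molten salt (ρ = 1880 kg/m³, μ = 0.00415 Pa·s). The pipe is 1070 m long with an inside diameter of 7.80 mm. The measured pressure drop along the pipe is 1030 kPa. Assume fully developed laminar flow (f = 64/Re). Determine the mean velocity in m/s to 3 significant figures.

V ≈ 0.441 m/s

For laminar flow, f = 64/Re with Re = ρVD/μ, so Darcy-Weisbach reduces to ΔP = 32μLV/D². Solving for V: V = ΔP·D²/(32μL) = 1.03e+06·(0.0078)²/(32·0.00415·1070) = 0.441 m/s.
Check: Re = ρVD/μ = 1880·0.441·0.0078/0.00415 = 1558 < 2300, so the laminar assumption holds.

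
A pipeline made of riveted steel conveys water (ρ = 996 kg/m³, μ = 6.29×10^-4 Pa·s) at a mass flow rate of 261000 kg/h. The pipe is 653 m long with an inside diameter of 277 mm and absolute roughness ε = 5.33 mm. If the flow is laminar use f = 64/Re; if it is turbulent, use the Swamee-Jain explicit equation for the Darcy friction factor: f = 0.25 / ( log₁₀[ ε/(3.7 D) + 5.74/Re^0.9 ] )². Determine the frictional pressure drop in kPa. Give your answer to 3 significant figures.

ṁ = 261000 kg/h = 261000/3600 = 72.5 kg/s.
A = πD²/4 = π(0.277)²/4 = 0.06026 m²; mean velocity V = ṁ/(ρA) = 72.5/(996 · 0.06026) = 1.208 m/s.
Reynolds number Re = ρVD/μ = 996 · 1.208 · 0.277 / 0.000629 = 5.298e+05.
Re > 4000 → turbulent. Relative roughness ε/D = 0.00533/0.277 = 0.0192. Swamee-Jain: f = 0.25/(log₁₀[0.0192/3.7 + 5.74/5.298e+05^0.9])² = 0.25/(log₁₀[0.0052 + 4.05e-05])² = 0.25/(-2.281)² = 0.04807.
Darcy-Weisbach: ΔP = f(L/D)(ρV²/2) = 0.04807·(653/0.277)·(996·1.208²/2) = 0.04807·2357·726.6 = 8.233e+04 Pa.
ΔP = 8.233e+04 Pa = 82.3 kPa.

ΔP ≈ 82.3 kPa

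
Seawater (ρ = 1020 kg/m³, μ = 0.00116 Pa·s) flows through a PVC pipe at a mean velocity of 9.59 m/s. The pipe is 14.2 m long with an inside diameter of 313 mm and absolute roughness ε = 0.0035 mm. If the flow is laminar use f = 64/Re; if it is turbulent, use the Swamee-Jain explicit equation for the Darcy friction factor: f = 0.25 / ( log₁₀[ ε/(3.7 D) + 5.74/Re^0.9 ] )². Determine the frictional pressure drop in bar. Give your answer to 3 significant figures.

Reynolds number Re = ρVD/μ = 1020 · 9.59 · 0.313 / 0.00116 = 2.639e+06.
Re > 4000 → turbulent. Relative roughness ε/D = 3.5e-06/0.313 = 1.12e-05. Swamee-Jain: f = 0.25/(log₁₀[1.12e-05/3.7 + 5.74/2.639e+06^0.9])² = 0.25/(log₁₀[3.02e-06 + 9.54e-06])² = 0.25/(-4.901)² = 0.01041.
Darcy-Weisbach: ΔP = f(L/D)(ρV²/2) = 0.01041·(14.2/0.313)·(1020·9.59²/2) = 0.01041·45.37·4.69e+04 = 2.215e+04 Pa.
ΔP = 2.215e+04 Pa = 0.221 bar.

ΔP ≈ 0.221 bar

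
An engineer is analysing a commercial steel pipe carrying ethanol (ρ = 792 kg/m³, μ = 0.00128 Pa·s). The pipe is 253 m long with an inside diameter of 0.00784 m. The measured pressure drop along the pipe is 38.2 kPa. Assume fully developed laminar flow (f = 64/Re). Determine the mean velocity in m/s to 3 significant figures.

V ≈ 0.227 m/s

For laminar flow, f = 64/Re with Re = ρVD/μ, so Darcy-Weisbach reduces to ΔP = 32μLV/D². Solving for V: V = ΔP·D²/(32μL) = 3.82e+04·(0.00784)²/(32·0.00128·253) = 0.2266 m/s.
Check: Re = ρVD/μ = 792·0.2266·0.00784/0.00128 = 1099 < 2300, so the laminar assumption holds.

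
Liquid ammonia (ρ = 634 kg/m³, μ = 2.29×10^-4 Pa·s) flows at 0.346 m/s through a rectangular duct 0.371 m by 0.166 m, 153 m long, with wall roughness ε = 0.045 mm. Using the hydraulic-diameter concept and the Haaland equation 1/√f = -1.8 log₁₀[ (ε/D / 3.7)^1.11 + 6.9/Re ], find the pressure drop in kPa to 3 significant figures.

ΔP ≈ 0.421 kPa

Hydraulic diameter D_h = 4A/P = 4·(0.371·0.166)/(2·(0.371+0.166)) = 0.2463/1.074 = 0.2294 m.
Re = ρVD_h/μ = 634·0.346·0.2294/0.000229 = 2.197e+05.
ε/D_h = 4.5e-05/0.2294 = 0.000196; Haaland gives 1/√f = -1.8 log₁₀[1.8e-05+3.14e-05] = 7.752, so f = 0.01664.
ΔP = f(L/D_h)(ρV²/2) = 0.01664·153/0.2294·37.95 = 421.3 Pa.
ΔP = 0.421 kPa.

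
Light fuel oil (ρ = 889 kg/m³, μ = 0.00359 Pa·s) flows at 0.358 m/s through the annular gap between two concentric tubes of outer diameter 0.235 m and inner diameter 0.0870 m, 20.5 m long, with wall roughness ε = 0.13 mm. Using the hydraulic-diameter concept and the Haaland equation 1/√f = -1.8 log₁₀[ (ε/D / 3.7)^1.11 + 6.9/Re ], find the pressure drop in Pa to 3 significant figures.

ΔP ≈ 237 Pa

Hydraulic diameter D_h = 4A/P = D_o - D_i = 0.235 - 0.087 = 0.148 m.
Re = ρVD_h/μ = 889·0.358·0.148/0.00359 = 1.312e+04.
ε/D_h = 0.00013/0.148 = 0.000878; Haaland gives 1/√f = -1.8 log₁₀[9.48e-05+0.000526] = 5.773, so f = 0.03001.
ΔP = f(L/D_h)(ρV²/2) = 0.03001·20.5/0.148·56.97 = 236.8 Pa.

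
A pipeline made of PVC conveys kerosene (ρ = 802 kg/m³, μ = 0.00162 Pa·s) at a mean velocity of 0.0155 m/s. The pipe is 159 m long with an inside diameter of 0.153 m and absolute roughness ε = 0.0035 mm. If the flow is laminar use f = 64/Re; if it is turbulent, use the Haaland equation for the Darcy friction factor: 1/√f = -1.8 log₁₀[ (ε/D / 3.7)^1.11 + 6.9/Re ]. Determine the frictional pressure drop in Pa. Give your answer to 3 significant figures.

Reynolds number Re = ρVD/μ = 802 · 0.0155 · 0.153 / 0.00162 = 1174.
Re < 2300 → laminar flow, so f = 64/Re = 64/1174 = 0.05451 (the turbulent correlation is not needed).
Darcy-Weisbach: ΔP = f(L/D)(ρV²/2) = 0.05451·(159/0.153)·(802·0.0155²/2) = 0.05451·1039·0.09634 = 5.458 Pa.

ΔP ≈ 5.46 Pa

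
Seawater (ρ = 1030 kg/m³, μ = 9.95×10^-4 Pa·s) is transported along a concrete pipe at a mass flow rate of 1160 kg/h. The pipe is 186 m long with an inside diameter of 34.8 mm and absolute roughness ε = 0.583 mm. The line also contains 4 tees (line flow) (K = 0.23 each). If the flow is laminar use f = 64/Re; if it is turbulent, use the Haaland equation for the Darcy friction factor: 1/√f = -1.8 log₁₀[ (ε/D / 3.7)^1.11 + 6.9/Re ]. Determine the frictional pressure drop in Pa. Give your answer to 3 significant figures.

ṁ = 1160 kg/h = 1160/3600 = 0.3222 kg/s.
A = πD²/4 = π(0.0348)²/4 = 0.0009511 m²; mean velocity V = ṁ/(ρA) = 0.3222/(1030 · 0.0009511) = 0.3289 m/s.
Reynolds number Re = ρVD/μ = 1030 · 0.3289 · 0.0348 / 0.000995 = 1.185e+04.
Re > 4000 → turbulent. Relative roughness ε/D = 0.000583/0.0348 = 0.0168. Haaland: 1/√f = -1.8 log₁₀[(0.0168/3.7)^1.11 + 6.9/1.185e+04] = -1.8 log₁₀[0.0025 + 0.000582] = 4.52, so f = 0.04895.
Total minor-loss coefficient ΣK = 4·0.23 = 0.92.
ΔP = [f·L/D + ΣK]·(ρV²/2) = [0.04895·186/0.0348 + 0.92]·(1030·0.3289²/2) = [261.6 + 0.92]·55.71 = 1.463e+04 Pa.

ΔP ≈ 14600 Pa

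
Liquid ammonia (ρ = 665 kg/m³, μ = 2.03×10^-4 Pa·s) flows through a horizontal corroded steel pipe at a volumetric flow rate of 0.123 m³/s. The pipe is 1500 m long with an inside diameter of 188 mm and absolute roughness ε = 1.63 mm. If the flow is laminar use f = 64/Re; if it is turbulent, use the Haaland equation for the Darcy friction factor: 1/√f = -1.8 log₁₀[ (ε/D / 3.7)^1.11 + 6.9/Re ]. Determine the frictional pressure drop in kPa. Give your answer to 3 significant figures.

ΔP ≈ 1890 kPa

Cross-sectional area A = πD²/4 = π(0.188)²/4 = 0.02776 m²; mean velocity V = Q/A = 0.123/0.02776 = 4.431 m/s.
Reynolds number Re = ρVD/μ = 665 · 4.431 · 0.188 / 0.000203 = 2.729e+06.
Re > 4000 → turbulent. Relative roughness ε/D = 0.00163/0.188 = 0.00867. Haaland: 1/√f = -1.8 log₁₀[(0.00867/3.7)^1.11 + 6.9/2.729e+06] = -1.8 log₁₀[0.0012 + 2.53e-06] = 5.253, so f = 0.03623.
Darcy-Weisbach: ΔP = f(L/D)(ρV²/2) = 0.03623·(1500/0.188)·(665·4.431²/2) = 0.03623·7979·6528 = 1.887e+06 Pa.
ΔP = 1.887e+06 Pa = 1890 kPa.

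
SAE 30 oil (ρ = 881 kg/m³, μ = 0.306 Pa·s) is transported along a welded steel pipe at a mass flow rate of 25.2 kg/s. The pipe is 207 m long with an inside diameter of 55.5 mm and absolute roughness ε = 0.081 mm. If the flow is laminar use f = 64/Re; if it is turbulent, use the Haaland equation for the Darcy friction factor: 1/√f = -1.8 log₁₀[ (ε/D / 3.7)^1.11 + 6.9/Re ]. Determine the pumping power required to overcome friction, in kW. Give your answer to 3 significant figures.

A = πD²/4 = π(0.0555)²/4 = 0.002419 m²; mean velocity V = ṁ/(ρA) = 25.2/(881 · 0.002419) = 11.82 m/s.
Reynolds number Re = ρVD/μ = 881 · 11.82 · 0.0555 / 0.306 = 1889.
Re < 2300 → laminar flow, so f = 64/Re = 64/1889 = 0.03388 (the turbulent correlation is not needed).
Darcy-Weisbach: ΔP = f(L/D)(ρV²/2) = 0.03388·(207/0.0555)·(881·11.82²/2) = 0.03388·3730·6.158e+04 = 7.78e+06 Pa.
Q = ṁ/ρ = 25.2/881 = 0.0286 m³/s.
Pumping power P = QΔP = 0.0286·7.78e+06 = 222600 W = 223 kW.

P ≈ 223 kW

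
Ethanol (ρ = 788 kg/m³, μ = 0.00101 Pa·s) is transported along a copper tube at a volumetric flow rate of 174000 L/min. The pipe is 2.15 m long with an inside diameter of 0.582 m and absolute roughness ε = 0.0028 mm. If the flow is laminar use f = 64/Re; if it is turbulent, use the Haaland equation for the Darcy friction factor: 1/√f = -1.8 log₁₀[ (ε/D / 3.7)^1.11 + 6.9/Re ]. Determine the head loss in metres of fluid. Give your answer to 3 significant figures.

h_f ≈ 0.207 m

Q = 174000 L/min = 174000/60000 = 2.9 m³/s.
Cross-sectional area A = πD²/4 = π(0.582)²/4 = 0.266 m²; mean velocity V = Q/A = 2.9/0.266 = 10.9 m/s.
Reynolds number Re = ρVD/μ = 788 · 10.9 · 0.582 / 0.00101 = 4.95e+06.
Re > 4000 → turbulent. Relative roughness ε/D = 2.8e-06/0.582 = 4.81e-06. Haaland: 1/√f = -1.8 log₁₀[(4.81e-06/3.7)^1.11 + 6.9/4.95e+06] = -1.8 log₁₀[2.93e-07 + 1.39e-06] = 10.39, so f = 0.009261.
Darcy-Weisbach: ΔP = f(L/D)(ρV²/2) = 0.009261·(2.15/0.582)·(788·10.9²/2) = 0.009261·3.694·4.682e+04 = 1602 Pa.
Head loss h_f = ΔP/(ρg) = 1602/(788·9.81) = 0.207 m.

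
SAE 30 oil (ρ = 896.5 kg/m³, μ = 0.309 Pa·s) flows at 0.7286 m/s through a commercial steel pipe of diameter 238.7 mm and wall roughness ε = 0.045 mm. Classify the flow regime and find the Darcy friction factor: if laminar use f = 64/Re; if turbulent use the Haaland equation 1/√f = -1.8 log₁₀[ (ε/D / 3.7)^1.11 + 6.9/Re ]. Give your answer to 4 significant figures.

f ≈ 0.1268

Re = ρVD/μ = 896.5·0.7286·0.2387/0.309 = 504.6.
Re < 2300 → laminar, so f = 64/Re = 0.1268 (roughness is irrelevant in laminar flow).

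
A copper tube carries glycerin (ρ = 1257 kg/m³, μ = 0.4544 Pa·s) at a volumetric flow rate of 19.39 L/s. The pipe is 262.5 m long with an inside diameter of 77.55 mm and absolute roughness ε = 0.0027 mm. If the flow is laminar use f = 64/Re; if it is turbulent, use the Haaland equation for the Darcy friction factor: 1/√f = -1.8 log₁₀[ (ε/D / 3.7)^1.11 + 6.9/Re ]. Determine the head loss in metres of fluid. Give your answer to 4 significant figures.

Q = 19.39 L/s = 19.39/1000 = 0.01939 m³/s.
Cross-sectional area A = πD²/4 = π(0.07755)²/4 = 0.004723 m²; mean velocity V = Q/A = 0.01939/0.004723 = 4.105 m/s.
Reynolds number Re = ρVD/μ = 1257 · 4.105 · 0.07755 / 0.454 = 880.6.
Re < 2300 → laminar flow, so f = 64/Re = 64/880.6 = 0.07267 (the turbulent correlation is not needed).
Darcy-Weisbach: ΔP = f(L/D)(ρV²/2) = 0.07267·(262.5/0.07755)·(1257·4.105²/2) = 0.07267·3385·1.059e+04 = 2.605e+06 Pa.
Head loss h_f = ΔP/(ρg) = 2.605e+06/(1257·9.81) = 211.3 m.

h_f ≈ 211.3 m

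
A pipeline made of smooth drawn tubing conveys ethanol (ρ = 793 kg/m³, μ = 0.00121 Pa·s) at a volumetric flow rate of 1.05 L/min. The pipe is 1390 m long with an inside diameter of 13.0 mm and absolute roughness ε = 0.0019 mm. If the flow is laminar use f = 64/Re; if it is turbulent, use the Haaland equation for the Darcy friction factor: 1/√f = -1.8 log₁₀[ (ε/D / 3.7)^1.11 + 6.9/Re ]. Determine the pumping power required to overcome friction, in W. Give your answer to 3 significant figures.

Q = 1.05 L/min = 1.05/60000 = 1.75e-05 m³/s.
Cross-sectional area A = πD²/4 = π(0.013)²/4 = 0.0001327 m²; mean velocity V = Q/A = 1.75e-05/0.0001327 = 0.1318 m/s.
Reynolds number Re = ρVD/μ = 793 · 0.1318 · 0.013 / 0.00121 = 1123.
Re < 2300 → laminar flow, so f = 64/Re = 64/1123 = 0.05698 (the turbulent correlation is not needed).
Darcy-Weisbach: ΔP = f(L/D)(ρV²/2) = 0.05698·(1390/0.013)·(793·0.1318²/2) = 0.05698·1.069e+05·6.892 = 4.199e+04 Pa.
Pumping power P = QΔP = 1.75e-05·4.199e+04 = 0.7348 W = 0.735 W.

P ≈ 0.735 W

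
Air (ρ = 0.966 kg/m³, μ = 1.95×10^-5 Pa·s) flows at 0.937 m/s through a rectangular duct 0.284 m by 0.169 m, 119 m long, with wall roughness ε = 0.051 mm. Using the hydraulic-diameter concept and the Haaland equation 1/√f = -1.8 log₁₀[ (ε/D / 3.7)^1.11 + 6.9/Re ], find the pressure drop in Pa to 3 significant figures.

ΔP ≈ 7.45 Pa

Hydraulic diameter D_h = 4A/P = 4·(0.284·0.169)/(2·(0.284+0.169)) = 0.192/0.906 = 0.2119 m.
Re = ρVD_h/μ = 0.966·0.937·0.2119/1.95e-05 = 9836.
ε/D_h = 5.1e-05/0.2119 = 0.000241; Haaland gives 1/√f = -1.8 log₁₀[2.25e-05+0.000702] = 5.652, so f = 0.0313.
ΔP = f(L/D_h)(ρV²/2) = 0.0313·119/0.2119·0.4241 = 7.454 Pa.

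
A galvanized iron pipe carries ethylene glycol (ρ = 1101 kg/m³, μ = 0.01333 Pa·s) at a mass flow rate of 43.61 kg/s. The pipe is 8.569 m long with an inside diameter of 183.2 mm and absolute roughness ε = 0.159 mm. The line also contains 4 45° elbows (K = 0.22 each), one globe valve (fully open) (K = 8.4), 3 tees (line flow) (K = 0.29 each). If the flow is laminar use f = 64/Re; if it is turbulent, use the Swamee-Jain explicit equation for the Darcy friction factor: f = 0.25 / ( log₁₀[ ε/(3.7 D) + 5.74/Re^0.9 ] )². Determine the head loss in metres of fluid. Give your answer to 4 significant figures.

h_f ≈ 1.314 m

A = πD²/4 = π(0.1832)²/4 = 0.02636 m²; mean velocity V = ṁ/(ρA) = 43.61/(1101 · 0.02636) = 1.503 m/s.
Reynolds number Re = ρVD/μ = 1101 · 1.503 · 0.1832 / 0.0133 = 2.274e+04.
Re > 4000 → turbulent. Relative roughness ε/D = 0.000159/0.1832 = 0.000868. Swamee-Jain: f = 0.25/(log₁₀[0.000868/3.7 + 5.74/2.274e+04^0.9])² = 0.25/(log₁₀[0.000235 + 0.000688])² = 0.25/(-3.035)² = 0.02714.
Total minor-loss coefficient ΣK = 4·0.22 + 1·8.4 + 3·0.29 = 10.2.
ΔP = [f·L/D + ΣK]·(ρV²/2) = [0.02714·8.569/0.1832 + 10.2]·(1101·1.503²/2) = [1.27 + 10.2]·1243 = 1.419e+04 Pa.
Head loss h_f = ΔP/(ρg) = 1.419e+04/(1101·9.81) = 1.314 m.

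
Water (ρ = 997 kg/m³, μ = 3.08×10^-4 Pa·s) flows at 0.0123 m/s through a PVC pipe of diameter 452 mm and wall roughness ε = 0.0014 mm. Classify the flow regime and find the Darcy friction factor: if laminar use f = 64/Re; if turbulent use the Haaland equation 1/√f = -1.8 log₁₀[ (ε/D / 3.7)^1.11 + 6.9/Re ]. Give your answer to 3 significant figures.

f ≈ 0.0264

Re = ρVD/μ = 997·0.0123·0.452/0.000308 = 1.8e+04.
Re > 4000 → turbulent. ε/D = 1.4e-06/0.452 = 3.1e-06; Haaland: 1/√f = -1.8 log₁₀[1.8e-07 + 0.000383] = 6.149, so f = 0.02645.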